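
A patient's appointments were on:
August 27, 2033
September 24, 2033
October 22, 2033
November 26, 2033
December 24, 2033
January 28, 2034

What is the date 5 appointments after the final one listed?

June 24, 2034

All dates are Saturdays, 28, 28, 35, 28, 35 days apart.
Specifically, the 4th Saturday of each month.
4th Saturday of February 2034: February 25, 2034.
March 2034 — 4th Saturday is March 25, 2034.
April 2034 — 4th Saturday is April 22, 2034.
4th Saturday of May 2034: May 27, 2034.
4th Saturday of June 2034: June 24, 2034.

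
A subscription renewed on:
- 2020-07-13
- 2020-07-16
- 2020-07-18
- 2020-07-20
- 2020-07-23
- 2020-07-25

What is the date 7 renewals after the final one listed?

Every event lands on a Monday or Thursday or Saturday (gaps cycle 3, 2, 2, 3, 2).
So the schedule is: every Monday, Thursday and Saturday.
The following Monday is 2020-07-27.
The following Thursday is 2020-07-30.
Next Saturday: 2020-08-01.
The following Monday is 2020-08-03.
The following Thursday is 2020-08-06.
The following Saturday is 2020-08-08.
The following Monday is 2020-08-10.

2020-08-10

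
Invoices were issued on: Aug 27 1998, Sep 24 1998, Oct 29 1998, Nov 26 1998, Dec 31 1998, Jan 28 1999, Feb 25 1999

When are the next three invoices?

Every date is a Thursday; gaps 28, 35, 28, 35, 28, 28 days.
Each is the last Thursday of its month (at least one falls on the 29th or later, ruling out '4th Thursday').
March 1999 ends with Thursday Mar 25 1999.
Last Thursday of April 1999: Apr 29 1999.
May 1999 ends with Thursday May 27 1999.

Mar 25 1999, Apr 29 1999, May 27 1999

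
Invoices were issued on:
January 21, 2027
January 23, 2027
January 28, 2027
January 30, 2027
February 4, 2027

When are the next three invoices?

Gaps: 2, 5, 2, 5 days — not constant, but cyclic with period 2.
The events fall on every Thursday and Saturday.
The following Saturday is February 6, 2027.
The following Thursday is February 11, 2027.
The following Saturday is February 13, 2027.

February 6, 2027; February 11, 2027; February 13, 2027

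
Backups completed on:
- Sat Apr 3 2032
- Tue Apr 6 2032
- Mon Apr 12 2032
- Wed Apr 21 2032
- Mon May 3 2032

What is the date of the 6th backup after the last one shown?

Wed Sep 15 2032

Gaps: 3, 6, 9, 12 days — each gap is 3 larger than the previous one.
Next gap: 15 days. Mon May 3 2032 + 15 days = Tue May 18 2032.
Next gap: 18 days. Tue May 18 2032 + 18 days = Sat Jun 5 2032.
Next gap: 21 days. Sat Jun 5 2032 + 21 days = Sat Jun 26 2032.
Next gap: 24 days. Sat Jun 26 2032 + 24 days = Tue Jul 20 2032.
Next gap: 27 days. Tue Jul 20 2032 + 27 days = Mon Aug 16 2032.
Next gap: 30 days. Mon Aug 16 2032 + 30 days = Wed Sep 15 2032.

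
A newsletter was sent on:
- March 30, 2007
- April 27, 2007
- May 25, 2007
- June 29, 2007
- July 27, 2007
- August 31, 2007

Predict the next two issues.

September 28, 2007; October 26, 2007

All Fridays; the gaps (28, 28, 35, 28, 35) vary with month length.
This is the last Friday of each month.
Last Friday of September 2007: September 28, 2007.
October 2007 ends with Friday October 26, 2007.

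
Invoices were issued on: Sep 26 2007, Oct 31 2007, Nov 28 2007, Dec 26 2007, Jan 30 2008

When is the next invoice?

Every date is a Wednesday; gaps 35, 28, 28, 35 days.
Each is the last Wednesday of its month (at least one falls on the 29th or later, ruling out '4th Wednesday').
February 2008 ends with Wednesday Feb 27 2008.

Feb 27 2008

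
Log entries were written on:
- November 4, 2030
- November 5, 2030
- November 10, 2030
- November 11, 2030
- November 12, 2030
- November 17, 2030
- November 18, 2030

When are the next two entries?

November 19, 2030; November 24, 2030

Every event lands on a Monday or Tuesday or Sunday (gaps cycle 1, 5, 1, 1, 5, 1).
So the schedule is: every Monday, Tuesday and Sunday.
Next Tuesday: November 19, 2030.
The following Sunday is November 24, 2030.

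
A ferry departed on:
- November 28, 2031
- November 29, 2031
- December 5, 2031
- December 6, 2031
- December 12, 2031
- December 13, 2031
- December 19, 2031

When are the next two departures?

The gap pattern 1, 6, 1, 6, 1, 6 repeats every 2 events.
These are the Fridays and Saturdays of each week.
The following Saturday is December 20, 2031.
Next Friday: December 26, 2031.

December 20, 2031; December 26, 2031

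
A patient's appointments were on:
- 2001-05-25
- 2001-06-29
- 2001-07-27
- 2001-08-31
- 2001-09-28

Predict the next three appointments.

All Fridays; the gaps (35, 28, 35, 28) vary with month length.
This is the last Friday of each month.
October 2001 ends with Friday 2001-10-26.
Last Friday of November 2001: 2001-11-30.
December 2001 ends with Friday 2001-12-28.

2001-10-26, 2001-11-30, 2001-12-28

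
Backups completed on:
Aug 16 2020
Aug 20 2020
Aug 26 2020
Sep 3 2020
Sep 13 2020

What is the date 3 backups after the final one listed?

Oct 25 2020

The spacing grows by 2 each time: 4, 6, 8, 10 days.
Next gap: 12 days. Sep 13 2020 + 12 days = Sep 25 2020.
Next gap: 14 days. Sep 25 2020 + 14 days = Oct 9 2020.
Next gap: 16 days. Oct 9 2020 + 16 days = Oct 25 2020.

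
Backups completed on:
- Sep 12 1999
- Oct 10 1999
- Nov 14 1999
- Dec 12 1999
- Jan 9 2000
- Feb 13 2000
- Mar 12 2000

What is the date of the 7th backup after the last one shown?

These are Sundays at 28- or 35-day spacing (28, 35, 28, 28, 35, 28).
The pattern: 2nd Sunday of the month.
2nd Sunday of April 2000: Apr 9 2000.
2nd Sunday of May 2000: May 14 2000.
2nd Sunday of June 2000: Jun 11 2000.
July 2000 — 2nd Sunday is Jul 9 2000.
August 2000 — 2nd Sunday is Aug 13 2000.
2nd Sunday of September 2000: Sep 10 2000.
2nd Sunday of October 2000: Oct 8 2000.

Oct 8 2000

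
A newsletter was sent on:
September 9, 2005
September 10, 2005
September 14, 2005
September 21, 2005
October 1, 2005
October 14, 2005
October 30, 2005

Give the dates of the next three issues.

The spacing grows by 3 each time: 1, 4, 7, 10, 13, 16 days.
Next gap: 19 days. October 30, 2005 + 19 days = November 18, 2005.
Next gap: 22 days. November 18, 2005 + 22 days = December 10, 2005.
Next gap: 25 days. December 10, 2005 + 25 days = January 4, 2006.

November 18, 2005; December 10, 2005; January 4, 2006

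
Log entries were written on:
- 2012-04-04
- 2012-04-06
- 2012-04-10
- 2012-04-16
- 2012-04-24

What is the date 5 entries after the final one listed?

2012-07-03

Intervals are 2, 4, 6, 8 days — an arithmetic progression with common difference 2.
Next gap: 10 days. 2012-04-24 + 10 days = 2012-05-04.
Next gap: 12 days. 2012-05-04 + 12 days = 2012-05-16.
Next gap: 14 days. 2012-05-16 + 14 days = 2012-05-30.
Next gap: 16 days. 2012-05-30 + 16 days = 2012-06-15.
Next gap: 18 days. 2012-06-15 + 18 days = 2012-07-03.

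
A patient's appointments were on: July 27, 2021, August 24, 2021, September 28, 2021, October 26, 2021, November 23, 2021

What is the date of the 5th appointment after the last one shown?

April 26, 2022

All dates are Tuesdays, 28, 35, 28, 28 days apart.
Specifically, the 4th Tuesday of each month.
December 2021 — 4th Tuesday is December 28, 2021.
January 2022 — 4th Tuesday is January 25, 2022.
February 2022 — 4th Tuesday is February 22, 2022.
4th Tuesday of March 2022: March 22, 2022.
April 2022 — 4th Tuesday is April 26, 2022.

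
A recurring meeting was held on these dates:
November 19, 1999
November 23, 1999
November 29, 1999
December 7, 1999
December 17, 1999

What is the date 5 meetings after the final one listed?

March 6, 2000

The spacing grows by 2 each time: 4, 6, 8, 10 days.
Next gap: 12 days. December 17, 1999 + 12 days = December 29, 1999.
Next gap: 14 days. December 29, 1999 + 14 days = January 12, 2000.
Next gap: 16 days. January 12, 2000 + 16 days = January 28, 2000.
Next gap: 18 days. January 28, 2000 + 18 days = February 15, 2000.
Next gap: 20 days. February 15, 2000 + 20 days = March 6, 2000.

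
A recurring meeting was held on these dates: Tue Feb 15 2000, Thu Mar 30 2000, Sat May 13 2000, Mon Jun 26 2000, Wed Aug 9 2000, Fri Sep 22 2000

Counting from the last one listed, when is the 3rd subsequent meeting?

Every event comes 44 days after the last (44, 44, 44, 44, 44).
Fri Sep 22 2000 + 44 days = Sun Nov 5 2000.
Sun Nov 5 2000 + 44 days = Tue Dec 19 2000.
Tue Dec 19 2000 + 44 days = Thu Feb 1 2001.

Thu Feb 1 2001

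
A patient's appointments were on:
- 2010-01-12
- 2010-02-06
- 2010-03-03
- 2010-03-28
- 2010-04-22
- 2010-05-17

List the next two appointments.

2010-06-11, 2010-07-06

The spacing is 25, 25, 25, 25, 25 days — always 25 days.
2010-05-17 + 25 days = 2010-06-11.
2010-06-11 + 25 days = 2010-07-06.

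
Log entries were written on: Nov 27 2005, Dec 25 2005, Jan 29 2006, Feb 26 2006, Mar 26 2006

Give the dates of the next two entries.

Apr 30 2006, May 28 2006

All Sundays; the gaps (28, 35, 28, 28) vary with month length.
This is the last Sunday of each month.
Last Sunday of April 2006: Apr 30 2006.
Last Sunday of May 2006: May 28 2006.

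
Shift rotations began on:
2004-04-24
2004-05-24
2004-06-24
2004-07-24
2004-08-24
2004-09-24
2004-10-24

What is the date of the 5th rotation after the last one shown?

2005-03-24

Each date is the 24th; the gaps (30, 31, 30, 31, 31, 30) track the month lengths.
The rule is the 24th of each month.
November 2004: 2004-11-24.
Next: December 2004 → 2004-12-24.
Next: January 2005 → 2005-01-24.
Next: February 2005 → 2005-02-24.
Next: March 2005 → 2005-03-24.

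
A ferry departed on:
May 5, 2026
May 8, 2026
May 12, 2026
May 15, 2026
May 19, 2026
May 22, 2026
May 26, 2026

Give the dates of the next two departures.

Every event lands on a Tuesday or Friday (gaps cycle 3, 4, 3, 4, 3, 4).
So the schedule is: every Tuesday and Friday.
The following Friday is May 29, 2026.
Next Tuesday: June 2, 2026.

May 29, 2026; June 2, 2026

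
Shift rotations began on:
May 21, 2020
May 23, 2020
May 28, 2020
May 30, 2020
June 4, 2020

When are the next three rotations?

Gaps: 2, 5, 2, 5 days — not constant, but cyclic with period 2.
The events fall on every Thursday and Saturday.
Next Saturday: June 6, 2020.
Next Thursday: June 11, 2020.
The following Saturday is June 13, 2020.

June 6, 2020; June 11, 2020; June 13, 2020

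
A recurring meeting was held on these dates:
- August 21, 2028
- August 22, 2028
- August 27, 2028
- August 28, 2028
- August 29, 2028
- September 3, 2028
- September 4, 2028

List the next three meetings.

Gaps: 1, 5, 1, 1, 5, 1 days — not constant, but cyclic with period 3.
The events fall on every Monday, Tuesday and Sunday.
The following Tuesday is September 5, 2028.
Next Sunday: September 10, 2028.
The following Monday is September 11, 2028.

September 5, 2028; September 10, 2028; September 11, 2028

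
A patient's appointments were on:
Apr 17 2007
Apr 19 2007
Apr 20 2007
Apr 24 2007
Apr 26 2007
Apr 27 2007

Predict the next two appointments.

May 1 2007, May 3 2007

The gap pattern 2, 1, 4, 2, 1 repeats every 3 events.
These are the Tuesdays, Thursdays and Fridays of each week.
Next Tuesday: May 1 2007.
The following Thursday is May 3 2007.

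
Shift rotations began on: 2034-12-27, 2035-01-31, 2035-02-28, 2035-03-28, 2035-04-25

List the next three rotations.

2035-05-30, 2035-06-27, 2035-07-25

These are Wednesdays with 35, 28, 28, 28-day gaps.
Each is the final Wednesday of its month — 2035-01-31 is past the 28th, so '4th Wednesday' doesn't fit.
Last Wednesday of May 2035: 2035-05-30.
June 2035 ends with Wednesday 2035-06-27.
Last Wednesday of July 2035: 2035-07-25.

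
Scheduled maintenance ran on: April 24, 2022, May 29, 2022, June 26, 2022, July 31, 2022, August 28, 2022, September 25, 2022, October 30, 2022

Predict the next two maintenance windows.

November 27, 2022; December 25, 2022

All Sundays; the gaps (35, 28, 35, 28, 28, 35) vary with month length.
This is the last Sunday of each month.
Last Sunday of November 2022: November 27, 2022.
Last Sunday of December 2022: December 25, 2022.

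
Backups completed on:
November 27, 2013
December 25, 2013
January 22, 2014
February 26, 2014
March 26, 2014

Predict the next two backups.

April 23, 2014; May 28, 2014

Gaps: 28, 28, 35, 28 days — a mix of 28 and 35. Every date is a Wednesday.
Each is the 4th Wednesday of its month.
4th Wednesday of April 2014: April 23, 2014.
May 2014 — 4th Wednesday is May 28, 2014.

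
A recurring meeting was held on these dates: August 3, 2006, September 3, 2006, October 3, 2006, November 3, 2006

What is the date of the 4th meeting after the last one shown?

The day-of-month is always 3 (31, 30, 31 days between events).
So this recurs on the 3rd of each month.
Next: December 2006 → December 3, 2006.
January 2007: January 3, 2007.
February 2007: February 3, 2007.
Next: March 2007 → March 3, 2007.

March 3, 2007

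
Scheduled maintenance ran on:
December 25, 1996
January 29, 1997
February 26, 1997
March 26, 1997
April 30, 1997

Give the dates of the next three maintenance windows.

All Wednesdays; the gaps (35, 28, 28, 35) vary with month length.
This is the last Wednesday of each month.
May 1997 ends with Wednesday May 28, 1997.
June 1997 ends with Wednesday June 25, 1997.
Last Wednesday of July 1997: July 30, 1997.

May 28, 1997; June 25, 1997; July 30, 1997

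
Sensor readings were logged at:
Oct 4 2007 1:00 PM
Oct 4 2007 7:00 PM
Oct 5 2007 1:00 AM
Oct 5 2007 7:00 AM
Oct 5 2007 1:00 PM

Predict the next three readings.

Oct 5 2007 7:00 PM, Oct 6 2007 1:00 AM, Oct 6 2007 7:00 AM

Spacing: 6, 6, 6, 6 h — constant 6 h.
Oct 5 2007 1:00 PM + 6 h = Oct 5 2007 7:00 PM.
Oct 5 2007 7:00 PM + 6 h = Oct 6 2007 1:00 AM.
Oct 6 2007 1:00 AM + 6 h = Oct 6 2007 7:00 AM.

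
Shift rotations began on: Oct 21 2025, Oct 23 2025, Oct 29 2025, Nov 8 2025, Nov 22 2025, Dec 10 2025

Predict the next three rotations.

Jan 1 2026, Jan 27 2026, Feb 26 2026

The spacing grows by 4 each time: 2, 6, 10, 14, 18 days.
Next gap: 22 days. Dec 10 2025 + 22 days = Jan 1 2026.
Next gap: 26 days. Jan 1 2026 + 26 days = Jan 27 2026.
Next gap: 30 days. Jan 27 2026 + 30 days = Feb 26 2026.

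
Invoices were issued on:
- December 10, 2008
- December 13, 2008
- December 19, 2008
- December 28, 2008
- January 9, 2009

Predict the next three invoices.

The spacing grows by 3 each time: 3, 6, 9, 12 days.
Next gap: 15 days. January 9, 2009 + 15 days = January 24, 2009.
Next gap: 18 days. January 24, 2009 + 18 days = February 11, 2009.
Next gap: 21 days. February 11, 2009 + 21 days = March 4, 2009.

January 24, 2009; February 11, 2009; March 4, 2009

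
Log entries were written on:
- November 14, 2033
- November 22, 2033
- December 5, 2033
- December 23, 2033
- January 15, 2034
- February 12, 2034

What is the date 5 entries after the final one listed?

September 15, 2034

Intervals are 8, 13, 18, 23, 28 days — an arithmetic progression with common difference 5.
Next gap: 33 days. February 12, 2034 + 33 days = March 17, 2034.
Next gap: 38 days. March 17, 2034 + 38 days = April 24, 2034.
Next gap: 43 days. April 24, 2034 + 43 days = June 6, 2034.
Next gap: 48 days. June 6, 2034 + 48 days = July 24, 2034.
Next gap: 53 days. July 24, 2034 + 53 days = September 15, 2034.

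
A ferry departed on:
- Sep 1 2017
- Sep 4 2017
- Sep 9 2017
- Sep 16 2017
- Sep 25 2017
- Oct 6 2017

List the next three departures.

Gaps: 3, 5, 7, 9, 11 days — each gap is 2 larger than the previous one.
Next gap: 13 days. Oct 6 2017 + 13 days = Oct 19 2017.
Next gap: 15 days. Oct 19 2017 + 15 days = Nov 3 2017.
Next gap: 17 days. Nov 3 2017 + 17 days = Nov 20 2017.

Oct 19 2017, Nov 3 2017, Nov 20 2017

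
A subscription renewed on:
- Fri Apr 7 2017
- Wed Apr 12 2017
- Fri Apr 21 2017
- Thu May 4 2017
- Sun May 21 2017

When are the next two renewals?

The spacing grows by 4 each time: 5, 9, 13, 17 days.
Next gap: 21 days. Sun May 21 2017 + 21 days = Sun Jun 11 2017.
Next gap: 25 days. Sun Jun 11 2017 + 25 days = Thu Jul 6 2017.

Sun Jun 11 2017, Thu Jul 6 2017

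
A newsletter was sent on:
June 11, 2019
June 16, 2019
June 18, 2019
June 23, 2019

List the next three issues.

June 25, 2019; June 30, 2019; July 2, 2019

Gaps: 5, 2, 5 days — not constant, but cyclic with period 2.
The events fall on every Tuesday and Sunday.
The following Tuesday is June 25, 2019.
Next Sunday: June 30, 2019.
Next Tuesday: July 2, 2019.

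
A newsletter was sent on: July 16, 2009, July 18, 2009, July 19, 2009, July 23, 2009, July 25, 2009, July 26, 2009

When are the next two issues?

July 30, 2009; August 1, 2009

Every event lands on a Thursday or Saturday or Sunday (gaps cycle 2, 1, 4, 2, 1).
So the schedule is: every Thursday, Saturday and Sunday.
Next Thursday: July 30, 2009.
The following Saturday is August 1, 2009.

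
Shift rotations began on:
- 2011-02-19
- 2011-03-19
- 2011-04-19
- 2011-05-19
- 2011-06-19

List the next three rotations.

Each date is the 19th; the gaps (28, 31, 30, 31) track the month lengths.
The rule is the 19th of each month.
Next: July 2011 → 2011-07-19.
August 2011: 2011-08-19.
Next: September 2011 → 2011-09-19.

2011-07-19, 2011-08-19, 2011-09-19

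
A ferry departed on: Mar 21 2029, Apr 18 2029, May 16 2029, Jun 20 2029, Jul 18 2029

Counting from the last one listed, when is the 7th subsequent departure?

Feb 20 2030

These are Wednesdays at 28- or 35-day spacing (28, 28, 35, 28).
The pattern: 3rd Wednesday of the month.
3rd Wednesday of August 2029: Aug 15 2029.
September 2029 — 3rd Wednesday is Sep 19 2029.
October 2029 — 3rd Wednesday is Oct 17 2029.
3rd Wednesday of November 2029: Nov 21 2029.
3rd Wednesday of December 2029: Dec 19 2029.
January 2030 — 3rd Wednesday is Jan 16 2030.
February 2030 — 3rd Wednesday is Feb 20 2030.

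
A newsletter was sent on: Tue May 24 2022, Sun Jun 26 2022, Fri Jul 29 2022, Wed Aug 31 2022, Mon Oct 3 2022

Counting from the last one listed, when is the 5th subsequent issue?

Fri Mar 17 2023

Every event comes 33 days after the last (33, 33, 33, 33).
Mon Oct 3 2022 + 33 days = Sat Nov 5 2022.
Sat Nov 5 2022 + 33 days = Thu Dec 8 2022.
Thu Dec 8 2022 + 33 days = Tue Jan 10 2023.
Tue Jan 10 2023 + 33 days = Sun Feb 12 2023.
Sun Feb 12 2023 + 33 days = Fri Mar 17 2023.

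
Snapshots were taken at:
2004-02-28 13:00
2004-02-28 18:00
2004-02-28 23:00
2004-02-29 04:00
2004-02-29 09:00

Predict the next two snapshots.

2004-02-29 14:00, 2004-02-29 19:00

The interval is a steady 5 hours (5, 5, 5, 5).
2004-02-29 09:00 + 5 h = 2004-02-29 14:00.
2004-02-29 14:00 + 5 h = 2004-02-29 19:00.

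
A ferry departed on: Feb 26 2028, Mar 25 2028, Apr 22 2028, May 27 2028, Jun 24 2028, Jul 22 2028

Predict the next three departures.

All dates are Saturdays, 28, 28, 35, 28, 28 days apart.
Specifically, the 4th Saturday of each month.
August 2028 — 4th Saturday is Aug 26 2028.
4th Saturday of September 2028: Sep 23 2028.
October 2028 — 4th Saturday is Oct 28 2028.

Aug 26 2028, Sep 23 2028, Oct 28 2028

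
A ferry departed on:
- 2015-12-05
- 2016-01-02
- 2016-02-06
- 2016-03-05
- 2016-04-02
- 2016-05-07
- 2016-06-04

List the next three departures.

2016-07-02, 2016-08-06, 2016-09-03

These are Saturdays at 28- or 35-day spacing (28, 35, 28, 28, 35, 28).
The pattern: 1st Saturday of the month.
1st Saturday of July 2016: 2016-07-02.
1st Saturday of August 2016: 2016-08-06.
1st Saturday of September 2016: 2016-09-03.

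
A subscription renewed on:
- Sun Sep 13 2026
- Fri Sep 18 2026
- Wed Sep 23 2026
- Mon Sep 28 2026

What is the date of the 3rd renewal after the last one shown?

Tue Oct 13 2026

The spacing is 5, 5, 5 days — always 5 days.
Mon Sep 28 2026 + 5 days = Sat Oct 3 2026.
Sat Oct 3 2026 + 5 days = Thu Oct 8 2026.
Thu Oct 8 2026 + 5 days = Tue Oct 13 2026.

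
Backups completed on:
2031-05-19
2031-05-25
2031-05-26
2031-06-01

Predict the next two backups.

2031-06-02, 2031-06-08

Gaps: 6, 1, 6 days — not constant, but cyclic with period 2.
The events fall on every Monday and Sunday.
The following Monday is 2031-06-02.
Next Sunday: 2031-06-08.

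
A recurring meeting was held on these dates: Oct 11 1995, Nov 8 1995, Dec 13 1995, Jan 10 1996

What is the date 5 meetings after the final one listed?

All dates are Wednesdays, 28, 35, 28 days apart.
Specifically, the 2nd Wednesday of each month.
February 1996 — 2nd Wednesday is Feb 14 1996.
March 1996 — 2nd Wednesday is Mar 13 1996.
April 1996 — 2nd Wednesday is Apr 10 1996.
May 1996 — 2nd Wednesday is May 8 1996.
June 1996 — 2nd Wednesday is Jun 12 1996.

Jun 12 1996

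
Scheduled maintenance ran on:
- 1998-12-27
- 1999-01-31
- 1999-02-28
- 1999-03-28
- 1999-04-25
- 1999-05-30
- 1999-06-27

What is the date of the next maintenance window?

Every date is a Sunday; gaps 35, 28, 28, 28, 35, 28 days.
Each is the last Sunday of its month (at least one falls on the 29th or later, ruling out '4th Sunday').
Last Sunday of July 1999: 1999-07-25.

1999-07-25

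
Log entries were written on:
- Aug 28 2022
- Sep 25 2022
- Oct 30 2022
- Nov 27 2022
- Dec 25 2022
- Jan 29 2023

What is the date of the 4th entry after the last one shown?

May 28 2023

These are Sundays with 28, 35, 28, 28, 35-day gaps.
Each is the final Sunday of its month — Oct 30 2022 is past the 28th, so '4th Sunday' doesn't fit.
February 2023 ends with Sunday Feb 26 2023.
March 2023 ends with Sunday Mar 26 2023.
Last Sunday of April 2023: Apr 30 2023.
May 2023 ends with Sunday May 28 2023.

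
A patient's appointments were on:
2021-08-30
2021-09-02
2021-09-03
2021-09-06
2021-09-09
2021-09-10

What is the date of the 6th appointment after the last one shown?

The gap pattern 3, 1, 3, 3, 1 repeats every 3 events.
These are the Mondays, Thursdays and Fridays of each week.
Next Monday: 2021-09-13.
Next Thursday: 2021-09-16.
Next Friday: 2021-09-17.
The following Monday is 2021-09-20.
The following Thursday is 2021-09-23.
Next Friday: 2021-09-24.

2021-09-24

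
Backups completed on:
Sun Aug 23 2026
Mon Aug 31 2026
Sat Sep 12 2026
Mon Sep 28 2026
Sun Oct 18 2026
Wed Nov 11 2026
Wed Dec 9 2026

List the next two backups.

Sun Jan 10 2027, Mon Feb 15 2027

The spacing grows by 4 each time: 8, 12, 16, 20, 24, 28 days.
Next gap: 32 days. Wed Dec 9 2026 + 32 days = Sun Jan 10 2027.
Next gap: 36 days. Sun Jan 10 2027 + 36 days = Mon Feb 15 2027.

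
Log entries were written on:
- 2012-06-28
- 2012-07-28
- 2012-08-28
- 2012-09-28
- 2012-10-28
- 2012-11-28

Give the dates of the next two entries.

2012-12-28, 2013-01-28

Gaps: 30, 31, 31, 30, 31 days — not constant. Every event is on the 28th of the month.
Pattern: the 28th of each month.
December 2012: 2012-12-28.
January 2013: 2013-01-28.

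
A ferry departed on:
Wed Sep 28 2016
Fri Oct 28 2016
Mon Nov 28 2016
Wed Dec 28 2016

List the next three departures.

Gaps: 30, 31, 30 days — not constant. Every event is on the 28th of the month.
Pattern: the 28th of each month.
January 2017: Sat Jan 28 2017.
February 2017: Tue Feb 28 2017.
Next: March 2017 → Tue Mar 28 2017.

Sat Jan 28 2017, Tue Feb 28 2017, Tue Mar 28 2017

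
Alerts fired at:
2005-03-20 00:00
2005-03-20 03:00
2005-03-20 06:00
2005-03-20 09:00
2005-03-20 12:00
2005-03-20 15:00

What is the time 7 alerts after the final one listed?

2005-03-21 12:00

The interval is a steady 3 hours (3, 3, 3, 3, 3).
2005-03-20 15:00 + 3 h = 2005-03-20 18:00.
2005-03-20 18:00 + 3 h = 2005-03-20 21:00.
2005-03-20 21:00 + 3 h = 2005-03-21 00:00.
2005-03-21 00:00 + 3 h = 2005-03-21 03:00.
2005-03-21 03:00 + 3 h = 2005-03-21 06:00.
2005-03-21 06:00 + 3 h = 2005-03-21 09:00.
2005-03-21 09:00 + 3 h = 2005-03-21 12:00.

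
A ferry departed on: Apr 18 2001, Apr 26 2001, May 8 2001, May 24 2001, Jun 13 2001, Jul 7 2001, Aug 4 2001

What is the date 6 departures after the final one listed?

Apr 13 2002

Intervals are 8, 12, 16, 20, 24, 28 days — an arithmetic progression with common difference 4.
Next gap: 32 days. Aug 4 2001 + 32 days = Sep 5 2001.
Next gap: 36 days. Sep 5 2001 + 36 days = Oct 11 2001.
Next gap: 40 days. Oct 11 2001 + 40 days = Nov 20 2001.
Next gap: 44 days. Nov 20 2001 + 44 days = Jan 3 2002.
Next gap: 48 days. Jan 3 2002 + 48 days = Feb 20 2002.
Next gap: 52 days. Feb 20 2002 + 52 days = Apr 13 2002.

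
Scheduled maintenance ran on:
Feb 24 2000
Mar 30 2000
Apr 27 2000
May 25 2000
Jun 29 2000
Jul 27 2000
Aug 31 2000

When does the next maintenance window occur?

Sep 28 2000

Every date is a Thursday; gaps 35, 28, 28, 35, 28, 35 days.
Each is the last Thursday of its month (at least one falls on the 29th or later, ruling out '4th Thursday').
September 2000 ends with Thursday Sep 28 2000.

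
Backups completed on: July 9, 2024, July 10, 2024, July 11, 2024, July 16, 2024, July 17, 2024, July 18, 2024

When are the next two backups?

July 23, 2024; July 24, 2024

The gap pattern 1, 1, 5, 1, 1 repeats every 3 events.
These are the Tuesdays, Wednesdays and Thursdays of each week.
Next Tuesday: July 23, 2024.
The following Wednesday is July 24, 2024.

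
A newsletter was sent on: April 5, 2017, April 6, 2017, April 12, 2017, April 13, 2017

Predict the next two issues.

April 19, 2017; April 20, 2017

The gap pattern 1, 6, 1 repeats every 2 events.
These are the Wednesdays and Thursdays of each week.
The following Wednesday is April 19, 2017.
The following Thursday is April 20, 2017.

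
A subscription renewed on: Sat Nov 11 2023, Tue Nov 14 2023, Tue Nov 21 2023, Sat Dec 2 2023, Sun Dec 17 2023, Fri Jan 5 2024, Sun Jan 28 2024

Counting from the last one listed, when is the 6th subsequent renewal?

Fri Sep 6 2024

Intervals are 3, 7, 11, 15, 19, 23 days — an arithmetic progression with common difference 4.
Next gap: 27 days. Sun Jan 28 2024 + 27 days = Sat Feb 24 2024.
Next gap: 31 days. Sat Feb 24 2024 + 31 days = Tue Mar 26 2024.
Next gap: 35 days. Tue Mar 26 2024 + 35 days = Tue Apr 30 2024.
Next gap: 39 days. Tue Apr 30 2024 + 39 days = Sat Jun 8 2024.
Next gap: 43 days. Sat Jun 8 2024 + 43 days = Sun Jul 21 2024.
Next gap: 47 days. Sun Jul 21 2024 + 47 days = Fri Sep 6 2024.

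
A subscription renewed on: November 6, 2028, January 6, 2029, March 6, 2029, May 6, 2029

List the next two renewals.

July 6, 2029; September 6, 2029

Gaps: 61, 59, 61 days — not constant. Every event is on the 6th of the month.
Pattern: the 6th of every 2 months.
Next: July 2029 → July 6, 2029.
Next: September 2029 → September 6, 2029.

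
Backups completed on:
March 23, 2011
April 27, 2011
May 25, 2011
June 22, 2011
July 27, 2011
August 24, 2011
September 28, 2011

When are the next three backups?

October 26, 2011; November 23, 2011; December 28, 2011

These are Wednesdays at 28- or 35-day spacing (35, 28, 28, 35, 28, 35).
The pattern: 4th Wednesday of the month.
October 2011 — 4th Wednesday is October 26, 2011.
November 2011 — 4th Wednesday is November 23, 2011.
December 2011 — 4th Wednesday is December 28, 2011.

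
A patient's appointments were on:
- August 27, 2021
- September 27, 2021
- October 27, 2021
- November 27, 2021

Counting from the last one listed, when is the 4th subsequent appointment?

March 27, 2022

Gaps: 31, 30, 31 days — not constant. Every event is on the 27th of the month.
Pattern: the 27th of each month.
December 2021: December 27, 2021.
Next: January 2022 → January 27, 2022.
February 2022: February 27, 2022.
March 2022: March 27, 2022.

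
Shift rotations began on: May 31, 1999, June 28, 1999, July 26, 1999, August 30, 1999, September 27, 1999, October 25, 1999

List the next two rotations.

All Mondays; the gaps (28, 28, 35, 28, 28) vary with month length.
This is the last Monday of each month.
Last Monday of November 1999: November 29, 1999.
Last Monday of December 1999: December 27, 1999.

November 29, 1999; December 27, 1999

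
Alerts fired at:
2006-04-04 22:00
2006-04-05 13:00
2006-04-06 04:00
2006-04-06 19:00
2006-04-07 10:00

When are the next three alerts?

Gaps: 15, 15, 15, 15 hours — each event is 15 hours after the previous one.
2006-04-07 10:00 + 15 h = 2006-04-08 01:00.
2006-04-08 01:00 + 15 h = 2006-04-08 16:00.
2006-04-08 16:00 + 15 h = 2006-04-09 07:00.

2006-04-08 01:00, 2006-04-08 16:00, 2006-04-09 07:00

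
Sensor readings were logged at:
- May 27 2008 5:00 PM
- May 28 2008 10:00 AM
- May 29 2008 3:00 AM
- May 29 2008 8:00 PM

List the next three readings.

The interval is a steady 17 hours (17, 17, 17).
May 29 2008 8:00 PM + 17 h = May 30 2008 1:00 PM.
May 30 2008 1:00 PM + 17 h = May 31 2008 6:00 AM.
May 31 2008 6:00 AM + 17 h = May 31 2008 11:00 PM.

May 30 2008 1:00 PM, May 31 2008 6:00 AM, May 31 2008 11:00 PM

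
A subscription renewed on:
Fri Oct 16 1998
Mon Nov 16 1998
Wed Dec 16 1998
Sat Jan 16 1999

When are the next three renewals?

Gaps: 31, 30, 31 days — not constant. Every event is on the 16th of the month.
Pattern: the 16th of each month.
Next: February 1999 → Tue Feb 16 1999.
Next: March 1999 → Tue Mar 16 1999.
April 1999: Fri Apr 16 1999.

Tue Feb 16 1999, Tue Mar 16 1999, Fri Apr 16 1999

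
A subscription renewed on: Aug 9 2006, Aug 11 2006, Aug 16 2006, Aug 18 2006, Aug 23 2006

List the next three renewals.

Aug 25 2006, Aug 30 2006, Sep 1 2006

Every event lands on a Wednesday or Friday (gaps cycle 2, 5, 2, 5).
So the schedule is: every Wednesday and Friday.
The following Friday is Aug 25 2006.
The following Wednesday is Aug 30 2006.
The following Friday is Sep 1 2006.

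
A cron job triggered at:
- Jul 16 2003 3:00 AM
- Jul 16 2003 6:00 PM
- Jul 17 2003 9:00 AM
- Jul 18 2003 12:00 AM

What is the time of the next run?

Gaps: 15, 15, 15 hours — each event is 15 hours after the previous one.
Jul 18 2003 12:00 AM + 15 h = Jul 18 2003 3:00 PM.

Jul 18 2003 3:00 PM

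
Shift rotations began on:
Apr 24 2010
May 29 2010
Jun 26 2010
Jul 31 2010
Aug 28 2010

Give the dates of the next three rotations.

Sep 25 2010, Oct 30 2010, Nov 27 2010

These are Saturdays with 35, 28, 35, 28-day gaps.
Each is the final Saturday of its month — May 29 2010 is past the 28th, so '4th Saturday' doesn't fit.
Last Saturday of September 2010: Sep 25 2010.
Last Saturday of October 2010: Oct 30 2010.
November 2010 ends with Saturday Nov 27 2010.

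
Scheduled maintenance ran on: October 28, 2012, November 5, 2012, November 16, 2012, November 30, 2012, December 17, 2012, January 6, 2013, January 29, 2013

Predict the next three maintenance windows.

February 24, 2013; March 25, 2013; April 26, 2013

Gaps: 8, 11, 14, 17, 20, 23 days — each gap is 3 larger than the previous one.
Next gap: 26 days. January 29, 2013 + 26 days = February 24, 2013.
Next gap: 29 days. February 24, 2013 + 29 days = March 25, 2013.
Next gap: 32 days. March 25, 2013 + 32 days = April 26, 2013.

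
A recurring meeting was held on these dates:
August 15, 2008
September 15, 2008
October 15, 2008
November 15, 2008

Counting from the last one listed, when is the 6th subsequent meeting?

Gaps: 31, 30, 31 days — not constant. Every event is on the 15th of the month.
Pattern: the 15th of each month.
Next: December 2008 → December 15, 2008.
January 2009: January 15, 2009.
February 2009: February 15, 2009.
Next: March 2009 → March 15, 2009.
Next: April 2009 → April 15, 2009.
May 2009: May 15, 2009.

May 15, 2009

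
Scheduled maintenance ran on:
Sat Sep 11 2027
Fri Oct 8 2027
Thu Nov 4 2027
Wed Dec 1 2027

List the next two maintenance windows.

Every event comes 27 days after the last (27, 27, 27).
Wed Dec 1 2027 + 27 days = Tue Dec 28 2027.
Tue Dec 28 2027 + 27 days = Mon Jan 24 2028.

Tue Dec 28 2027, Mon Jan 24 2028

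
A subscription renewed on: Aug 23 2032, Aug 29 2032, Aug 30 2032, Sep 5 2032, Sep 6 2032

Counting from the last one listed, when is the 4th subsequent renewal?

Every event lands on a Monday or Sunday (gaps cycle 6, 1, 6, 1).
So the schedule is: every Monday and Sunday.
Next Sunday: Sep 12 2032.
The following Monday is Sep 13 2032.
Next Sunday: Sep 19 2032.
Next Monday: Sep 20 2032.

Sep 20 2032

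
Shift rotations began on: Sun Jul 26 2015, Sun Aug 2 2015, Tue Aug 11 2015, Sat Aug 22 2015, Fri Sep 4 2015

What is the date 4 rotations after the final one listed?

Sun Nov 15 2015

Intervals are 7, 9, 11, 13 days — an arithmetic progression with common difference 2.
Next gap: 15 days. Fri Sep 4 2015 + 15 days = Sat Sep 19 2015.
Next gap: 17 days. Sat Sep 19 2015 + 17 days = Tue Oct 6 2015.
Next gap: 19 days. Tue Oct 6 2015 + 19 days = Sun Oct 25 2015.
Next gap: 21 days. Sun Oct 25 2015 + 21 days = Sun Nov 15 2015.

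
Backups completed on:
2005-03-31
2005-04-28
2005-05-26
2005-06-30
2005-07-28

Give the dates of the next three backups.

2005-08-25, 2005-09-29, 2005-10-27

All Thursdays; the gaps (28, 28, 35, 28) vary with month length.
This is the last Thursday of each month.
Last Thursday of August 2005: 2005-08-25.
Last Thursday of September 2005: 2005-09-29.
Last Thursday of October 2005: 2005-10-27.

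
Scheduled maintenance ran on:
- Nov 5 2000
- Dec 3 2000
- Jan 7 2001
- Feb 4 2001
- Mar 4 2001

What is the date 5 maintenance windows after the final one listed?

Aug 5 2001

These are Sundays at 28- or 35-day spacing (28, 35, 28, 28).
The pattern: 1st Sunday of the month.
1st Sunday of April 2001: Apr 1 2001.
1st Sunday of May 2001: May 6 2001.
June 2001 — 1st Sunday is Jun 3 2001.
July 2001 — 1st Sunday is Jul 1 2001.
August 2001 — 1st Sunday is Aug 5 2001.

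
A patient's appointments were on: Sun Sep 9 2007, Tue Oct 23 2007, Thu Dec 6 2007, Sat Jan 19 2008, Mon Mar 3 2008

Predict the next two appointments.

The spacing is 44, 44, 44, 44 days — always 44 days.
Mon Mar 3 2008 + 44 days = Wed Apr 16 2008.
Wed Apr 16 2008 + 44 days = Fri May 30 2008.

Wed Apr 16 2008, Fri May 30 2008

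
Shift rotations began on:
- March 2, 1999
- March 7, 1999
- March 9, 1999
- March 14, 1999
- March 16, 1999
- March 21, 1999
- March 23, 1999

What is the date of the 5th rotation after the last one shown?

Gaps: 5, 2, 5, 2, 5, 2 days — not constant, but cyclic with period 2.
The events fall on every Tuesday and Sunday.
Next Sunday: March 28, 1999.
Next Tuesday: March 30, 1999.
Next Sunday: April 4, 1999.
The following Tuesday is April 6, 1999.
Next Sunday: April 11, 1999.

April 11, 1999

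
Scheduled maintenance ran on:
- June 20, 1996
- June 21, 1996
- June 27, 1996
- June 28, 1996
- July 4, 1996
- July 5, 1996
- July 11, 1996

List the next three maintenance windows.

July 12, 1996; July 18, 1996; July 19, 1996

Every event lands on a Thursday or Friday (gaps cycle 1, 6, 1, 6, 1, 6).
So the schedule is: every Thursday and Friday.
Next Friday: July 12, 1996.
The following Thursday is July 18, 1996.
Next Friday: July 19, 1996.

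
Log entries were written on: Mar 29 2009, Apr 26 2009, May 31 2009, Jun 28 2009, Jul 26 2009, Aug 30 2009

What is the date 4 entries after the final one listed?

Dec 27 2009

Every date is a Sunday; gaps 28, 35, 28, 28, 35 days.
Each is the last Sunday of its month (at least one falls on the 29th or later, ruling out '4th Sunday').
Last Sunday of September 2009: Sep 27 2009.
October 2009 ends with Sunday Oct 25 2009.
Last Sunday of November 2009: Nov 29 2009.
December 2009 ends with Sunday Dec 27 2009.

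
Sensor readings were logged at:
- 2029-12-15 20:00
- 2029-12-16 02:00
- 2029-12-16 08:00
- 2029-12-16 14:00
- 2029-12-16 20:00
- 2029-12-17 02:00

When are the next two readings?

Gaps: 6, 6, 6, 6, 6 hours — each event is 6 hours after the previous one.
2029-12-17 02:00 + 6 h = 2029-12-17 08:00.
2029-12-17 08:00 + 6 h = 2029-12-17 14:00.

2029-12-17 08:00, 2029-12-17 14:00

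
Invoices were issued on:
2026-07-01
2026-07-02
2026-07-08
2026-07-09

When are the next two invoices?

2026-07-15, 2026-07-16

Gaps: 1, 6, 1 days — not constant, but cyclic with period 2.
The events fall on every Wednesday and Thursday.
The following Wednesday is 2026-07-15.
Next Thursday: 2026-07-16.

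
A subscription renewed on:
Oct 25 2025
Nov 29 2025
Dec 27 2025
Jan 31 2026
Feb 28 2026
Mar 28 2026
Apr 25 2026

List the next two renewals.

Every date is a Saturday; gaps 35, 28, 35, 28, 28, 28 days.
Each is the last Saturday of its month (at least one falls on the 29th or later, ruling out '4th Saturday').
May 2026 ends with Saturday May 30 2026.
June 2026 ends with Saturday Jun 27 2026.

May 30 2026, Jun 27 2026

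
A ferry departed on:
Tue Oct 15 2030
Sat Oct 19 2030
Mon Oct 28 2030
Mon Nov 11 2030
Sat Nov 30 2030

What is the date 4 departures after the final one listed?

The spacing grows by 5 each time: 4, 9, 14, 19 days.
Next gap: 24 days. Sat Nov 30 2030 + 24 days = Tue Dec 24 2030.
Next gap: 29 days. Tue Dec 24 2030 + 29 days = Wed Jan 22 2031.
Next gap: 34 days. Wed Jan 22 2031 + 34 days = Tue Feb 25 2031.
Next gap: 39 days. Tue Feb 25 2031 + 39 days = Sat Apr 5 2031.

Sat Apr 5 2031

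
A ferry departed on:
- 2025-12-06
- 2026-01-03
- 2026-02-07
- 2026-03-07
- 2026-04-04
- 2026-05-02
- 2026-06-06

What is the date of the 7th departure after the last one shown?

These are Saturdays at 28- or 35-day spacing (28, 35, 28, 28, 28, 35).
The pattern: 1st Saturday of the month.
July 2026 — 1st Saturday is 2026-07-04.
1st Saturday of August 2026: 2026-08-01.
September 2026 — 1st Saturday is 2026-09-05.
1st Saturday of October 2026: 2026-10-03.
1st Saturday of November 2026: 2026-11-07.
1st Saturday of December 2026: 2026-12-05.
January 2027 — 1st Saturday is 2027-01-02.

2027-01-02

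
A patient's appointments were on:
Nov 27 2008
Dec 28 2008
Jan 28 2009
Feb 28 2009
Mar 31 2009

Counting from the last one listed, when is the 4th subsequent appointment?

Aug 2 2009

The spacing is 31, 31, 31, 31 days — always 31 days.
Mar 31 2009 + 31 days = May 1 2009.
May 1 2009 + 31 days = Jun 1 2009.
Jun 1 2009 + 31 days = Jul 2 2009.
Jul 2 2009 + 31 days = Aug 2 2009.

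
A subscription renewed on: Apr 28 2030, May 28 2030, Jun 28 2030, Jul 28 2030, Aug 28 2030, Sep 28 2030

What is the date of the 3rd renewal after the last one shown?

The day-of-month is always 28 (30, 31, 30, 31, 31 days between events).
So this recurs on the 28th of each month.
Next: October 2030 → Oct 28 2030.
November 2030: Nov 28 2030.
Next: December 2030 → Dec 28 2030.

Dec 28 2030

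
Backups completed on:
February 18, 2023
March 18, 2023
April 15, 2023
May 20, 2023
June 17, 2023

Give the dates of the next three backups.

These are Saturdays at 28- or 35-day spacing (28, 28, 35, 28).
The pattern: 3rd Saturday of the month.
3rd Saturday of July 2023: July 15, 2023.
August 2023 — 3rd Saturday is August 19, 2023.
3rd Saturday of September 2023: September 16, 2023.

July 15, 2023; August 19, 2023; September 16, 2023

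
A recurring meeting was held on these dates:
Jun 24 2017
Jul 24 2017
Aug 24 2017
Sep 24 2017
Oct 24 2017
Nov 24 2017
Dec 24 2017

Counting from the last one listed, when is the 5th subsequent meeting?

May 24 2018

Gaps: 30, 31, 31, 30, 31, 30 days — not constant. Every event is on the 24th of the month.
Pattern: the 24th of each month.
January 2018: Jan 24 2018.
Next: February 2018 → Feb 24 2018.
March 2018: Mar 24 2018.
April 2018: Apr 24 2018.
May 2018: May 24 2018.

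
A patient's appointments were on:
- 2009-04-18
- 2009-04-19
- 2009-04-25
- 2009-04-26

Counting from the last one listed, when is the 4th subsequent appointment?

2009-05-10

Every event lands on a Saturday or Sunday (gaps cycle 1, 6, 1).
So the schedule is: every Saturday and Sunday.
The following Saturday is 2009-05-02.
The following Sunday is 2009-05-03.
Next Saturday: 2009-05-09.
Next Sunday: 2009-05-10.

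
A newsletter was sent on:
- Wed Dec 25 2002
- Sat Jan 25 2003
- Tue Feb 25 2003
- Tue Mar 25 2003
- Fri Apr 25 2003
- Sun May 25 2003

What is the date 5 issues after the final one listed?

Sat Oct 25 2003

Each date is the 25th; the gaps (31, 31, 28, 31, 30) track the month lengths.
The rule is the 25th of each month.
June 2003: Wed Jun 25 2003.
Next: July 2003 → Fri Jul 25 2003.
August 2003: Mon Aug 25 2003.
Next: September 2003 → Thu Sep 25 2003.
Next: October 2003 → Sat Oct 25 2003.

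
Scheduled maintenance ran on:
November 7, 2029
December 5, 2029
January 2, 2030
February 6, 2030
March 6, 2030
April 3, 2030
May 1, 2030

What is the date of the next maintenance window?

June 5, 2030

Gaps: 28, 28, 35, 28, 28, 28 days — a mix of 28 and 35. Every date is a Wednesday.
Each is the 1st Wednesday of its month.
1st Wednesday of June 2030: June 5, 2030.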